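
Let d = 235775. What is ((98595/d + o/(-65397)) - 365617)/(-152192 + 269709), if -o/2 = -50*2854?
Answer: -1127500240593652/362398399886595 ≈ -3.1112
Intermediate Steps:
o = 285400 (o = -(-100)*2854 = -2*(-142700) = 285400)
((98595/d + o/(-65397)) - 365617)/(-152192 + 269709) = ((98595/235775 + 285400/(-65397)) - 365617)/(-152192 + 269709) = ((98595*(1/235775) + 285400*(-1/65397)) - 365617)/117517 = ((19719/47155 - 285400/65397) - 365617)*(1/117517) = (-12168473557/3083795535 - 365617)*(1/117517) = -1127500240593652/3083795535*1/117517 = -1127500240593652/362398399886595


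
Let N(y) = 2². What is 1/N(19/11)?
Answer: ¼ ≈ 0.25000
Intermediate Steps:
N(y) = 4
1/N(19/11) = 1/4 = ¼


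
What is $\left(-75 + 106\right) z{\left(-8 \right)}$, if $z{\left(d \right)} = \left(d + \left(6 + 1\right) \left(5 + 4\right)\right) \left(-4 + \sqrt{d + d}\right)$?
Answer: $-6820 + 6820 i \approx -6820.0 + 6820.0 i$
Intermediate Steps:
$z{\left(d \right)} = \left(-4 + \sqrt{2} \sqrt{d}\right) \left(63 + d\right)$ ($z{\left(d \right)} = \left(d + 7 \cdot 9\right) \left(-4 + \sqrt{2 d}\right) = \left(d + 63\right) \left(-4 + \sqrt{2} \sqrt{d}\right) = \left(63 + d\right) \left(-4 + \sqrt{2} \sqrt{d}\right) = \left(-4 + \sqrt{2} \sqrt{d}\right) \left(63 + d\right)$)
$\left(-75 + 106\right) z{\left(-8 \right)} = \left(-75 + 106\right) \left(-252 - -32 + \sqrt{2} \left(-8\right)^{\frac{3}{2}} + 63 \sqrt{2} \sqrt{-8}\right) = 31 \left(-252 + 32 + \sqrt{2} \left(- 16 i \sqrt{2}\right) + 63 \sqrt{2} \cdot 2 i \sqrt{2}\right) = 31 \left(-252 + 32 - 32 i + 252 i\right) = 31 \left(-220 + 220 i\right) = -6820 + 6820 i$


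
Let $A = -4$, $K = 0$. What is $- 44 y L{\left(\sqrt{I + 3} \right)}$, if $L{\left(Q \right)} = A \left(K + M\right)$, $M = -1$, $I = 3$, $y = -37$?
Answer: $6512$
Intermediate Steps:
$L{\left(Q \right)} = 4$ ($L{\left(Q \right)} = - 4 \left(0 - 1\right) = \left(-4\right) \left(-1\right) = 4$)
$- 44 y L{\left(\sqrt{I + 3} \right)} = \left(-44\right) \left(-37\right) 4 = 1628 \cdot 4 = 6512$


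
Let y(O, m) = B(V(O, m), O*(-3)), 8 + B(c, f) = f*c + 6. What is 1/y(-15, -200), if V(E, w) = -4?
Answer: -1/182 ≈ -0.0054945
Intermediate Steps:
B(c, f) = -2 + c*f (B(c, f) = -8 + (f*c + 6) = -8 + (c*f + 6) = -8 + (6 + c*f) = -2 + c*f)
y(O, m) = -2 + 12*O (y(O, m) = -2 - 4*O*(-3) = -2 - (-12)*O = -2 + 12*O)
1/y(-15, -200) = 1/(-2 + 12*(-15)) = 1/(-2 - 180) = 1/(-182) = -1/182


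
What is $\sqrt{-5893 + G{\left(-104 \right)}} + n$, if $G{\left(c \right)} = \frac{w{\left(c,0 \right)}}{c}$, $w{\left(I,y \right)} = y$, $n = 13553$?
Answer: $13553 + i \sqrt{5893} \approx 13553.0 + 76.766 i$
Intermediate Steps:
$G{\left(c \right)} = 0$ ($G{\left(c \right)} = \frac{0}{c} = 0$)
$\sqrt{-5893 + G{\left(-104 \right)}} + n = \sqrt{-5893 + 0} + 13553 = \sqrt{-5893} + 13553 = i \sqrt{5893} + 13553 = 13553 + i \sqrt{5893}$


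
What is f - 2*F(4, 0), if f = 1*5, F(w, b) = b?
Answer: 5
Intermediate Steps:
f = 5
f - 2*F(4, 0) = 5 - 2*0 = 5 + 0 = 5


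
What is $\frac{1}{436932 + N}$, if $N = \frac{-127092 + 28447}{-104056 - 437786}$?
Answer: $\frac{541842}{236748207389} \approx 2.2887 \cdot 10^{-6}$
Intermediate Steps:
$N = \frac{98645}{541842}$ ($N = - \frac{98645}{-541842} = \left(-98645\right) \left(- \frac{1}{541842}\right) = \frac{98645}{541842} \approx 0.18205$)
$\frac{1}{436932 + N} = \frac{1}{436932 + \frac{98645}{541842}} = \frac{1}{\frac{236748207389}{541842}} = \frac{541842}{236748207389}$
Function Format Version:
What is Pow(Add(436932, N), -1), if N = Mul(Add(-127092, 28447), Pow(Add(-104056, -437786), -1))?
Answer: Rational(541842, 236748207389) ≈ 2.2887e-6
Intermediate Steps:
N = Rational(98645, 541842) (N = Mul(-98645, Pow(-541842, -1)) = Mul(-98645, Rational(-1, 541842)) = Rational(98645, 541842) ≈ 0.18205)
Pow(Add(436932, N), -1) = Pow(Add(436932, Rational(98645, 541842)), -1) = Pow(Rational(236748207389, 541842), -1) = Rational(541842, 236748207389)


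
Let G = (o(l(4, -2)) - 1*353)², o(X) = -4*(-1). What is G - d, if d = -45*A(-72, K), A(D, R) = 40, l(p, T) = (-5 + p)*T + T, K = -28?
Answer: 123601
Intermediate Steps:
l(p, T) = T + T*(-5 + p) (l(p, T) = T*(-5 + p) + T = T + T*(-5 + p))
o(X) = 4
d = -1800 (d = -45*40 = -1800)
G = 121801 (G = (4 - 1*353)² = (4 - 353)² = (-349)² = 121801)
G - d = 121801 - 1*(-1800) = 121801 + 1800 = 123601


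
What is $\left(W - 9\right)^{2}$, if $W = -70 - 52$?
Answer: $17161$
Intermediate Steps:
$W = -122$ ($W = -70 - 52 = -122$)
$\left(W - 9\right)^{2} = \left(-122 - 9\right)^{2} = \left(-131\right)^{2} = 17161$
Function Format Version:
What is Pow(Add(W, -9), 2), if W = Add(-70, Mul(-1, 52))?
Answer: 17161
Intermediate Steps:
W = -122 (W = Add(-70, -52) = -122)
Pow(Add(W, -9), 2) = Pow(Add(-122, -9), 2) = Pow(-131, 2) = 17161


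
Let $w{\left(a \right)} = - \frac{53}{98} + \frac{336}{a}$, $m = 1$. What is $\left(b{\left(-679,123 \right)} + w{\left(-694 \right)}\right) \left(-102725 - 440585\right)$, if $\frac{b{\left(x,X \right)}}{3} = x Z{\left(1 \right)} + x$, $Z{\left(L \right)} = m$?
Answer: $\frac{37644672849845}{17003} \approx 2.214 \cdot 10^{9}$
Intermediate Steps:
$Z{\left(L \right)} = 1$
$b{\left(x,X \right)} = 6 x$ ($b{\left(x,X \right)} = 3 \left(x 1 + x\right) = 3 \left(x + x\right) = 3 \cdot 2 x = 6 x$)
$w{\left(a \right)} = - \frac{53}{98} + \frac{336}{a}$ ($w{\left(a \right)} = \left(-53\right) \frac{1}{98} + \frac{336}{a} = - \frac{53}{98} + \frac{336}{a}$)
$\left(b{\left(-679,123 \right)} + w{\left(-694 \right)}\right) \left(-102725 - 440585\right) = \left(6 \left(-679\right) - \left(\frac{53}{98} - \frac{336}{-694}\right)\right) \left(-102725 - 440585\right) = \left(-4074 + \left(- \frac{53}{98} + 336 \left(- \frac{1}{694}\right)\right)\right) \left(-543310\right) = \left(-4074 - \frac{34855}{34006}\right) \left(-543310\right) = \left(- \frac{138575299}{34006}\right) \left(-543310\right) = \frac{37644672849845}{17003}$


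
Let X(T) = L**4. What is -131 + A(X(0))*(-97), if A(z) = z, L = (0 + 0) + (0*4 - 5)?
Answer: -60756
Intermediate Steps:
L = -5 (L = 0 + (0 - 5) = 0 - 5 = -5)
X(T) = 625 (X(T) = (-5)**4 = 625)
-131 + A(X(0))*(-97) = -131 + 625*(-97) = -131 - 60625 = -60756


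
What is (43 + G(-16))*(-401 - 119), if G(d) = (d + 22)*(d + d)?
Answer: 77480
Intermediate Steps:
G(d) = 2*d*(22 + d) (G(d) = (22 + d)*(2*d) = 2*d*(22 + d))
(43 + G(-16))*(-401 - 119) = (43 + 2*(-16)*(22 - 16))*(-401 - 119) = (43 + 2*(-16)*6)*(-520) = (43 - 192)*(-520) = -149*(-520) = 77480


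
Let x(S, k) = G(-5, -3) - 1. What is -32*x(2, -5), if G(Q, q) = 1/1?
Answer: 0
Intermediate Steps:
G(Q, q) = 1
x(S, k) = 0 (x(S, k) = 1 - 1 = 0)
-32*x(2, -5) = -32*0 = 0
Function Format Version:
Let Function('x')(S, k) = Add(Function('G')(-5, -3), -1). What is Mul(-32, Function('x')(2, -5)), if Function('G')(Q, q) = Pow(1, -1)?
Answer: 0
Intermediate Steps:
Function('G')(Q, q) = 1
Function('x')(S, k) = 0 (Function('x')(S, k) = Add(1, -1) = 0)
Mul(-32, Function('x')(2, -5)) = Mul(-32, 0) = 0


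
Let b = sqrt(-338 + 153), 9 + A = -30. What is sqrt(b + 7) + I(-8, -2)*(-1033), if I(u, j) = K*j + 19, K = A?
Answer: -100201 + sqrt(7 + I*sqrt(185)) ≈ -1.002e+5 + 2.0368*I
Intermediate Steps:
A = -39 (A = -9 - 30 = -39)
b = I*sqrt(185) (b = sqrt(-185) = I*sqrt(185) ≈ 13.601*I)
K = -39
I(u, j) = 19 - 39*j (I(u, j) = -39*j + 19 = 19 - 39*j)
sqrt(b + 7) + I(-8, -2)*(-1033) = sqrt(I*sqrt(185) + 7) + (19 - 39*(-2))*(-1033) = sqrt(7 + I*sqrt(185)) + (19 + 78)*(-1033) = sqrt(7 + I*sqrt(185)) + 97*(-1033) = sqrt(7 + I*sqrt(185)) - 100201 = -100201 + sqrt(7 + I*sqrt(185))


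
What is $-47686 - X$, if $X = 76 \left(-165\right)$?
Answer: $-35146$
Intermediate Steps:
$X = -12540$
$-47686 - X = -47686 - -12540 = -47686 + 12540 = -35146$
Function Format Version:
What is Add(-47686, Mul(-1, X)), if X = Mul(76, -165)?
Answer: -35146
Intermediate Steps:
X = -12540
Add(-47686, Mul(-1, X)) = Add(-47686, Mul(-1, -12540)) = Add(-47686, 12540) = -35146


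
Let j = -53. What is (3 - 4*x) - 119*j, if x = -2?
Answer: 6318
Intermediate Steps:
(3 - 4*x) - 119*j = (3 - 4*(-2)) - 119*(-53) = (3 + 8) + 6307 = 11 + 6307 = 6318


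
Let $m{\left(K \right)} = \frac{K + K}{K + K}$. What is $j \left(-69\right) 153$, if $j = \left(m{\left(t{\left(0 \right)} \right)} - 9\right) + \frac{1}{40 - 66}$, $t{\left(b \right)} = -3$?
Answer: $\frac{2206413}{26} \approx 84862.0$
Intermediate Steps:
$m{\left(K \right)} = 1$ ($m{\left(K \right)} = \frac{2 K}{2 K} = 2 K \frac{1}{2 K} = 1$)
$j = - \frac{209}{26}$ ($j = \left(1 - 9\right) + \frac{1}{40 - 66} = -8 + \frac{1}{-26} = -8 - \frac{1}{26} = - \frac{209}{26} \approx -8.0385$)
$j \left(-69\right) 153 = \left(- \frac{209}{26}\right) \left(-69\right) 153 = \frac{14421}{26} \cdot 153 = \frac{2206413}{26}$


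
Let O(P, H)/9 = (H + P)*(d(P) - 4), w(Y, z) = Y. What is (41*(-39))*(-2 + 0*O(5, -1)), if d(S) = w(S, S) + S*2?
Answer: 3198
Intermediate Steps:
d(S) = 3*S (d(S) = S + S*2 = S + 2*S = 3*S)
O(P, H) = 9*(-4 + 3*P)*(H + P) (O(P, H) = 9*((H + P)*(3*P - 4)) = 9*((H + P)*(-4 + 3*P)) = 9*((-4 + 3*P)*(H + P)) = 9*(-4 + 3*P)*(H + P))
(41*(-39))*(-2 + 0*O(5, -1)) = (41*(-39))*(-2 + 0*(-36*(-1) - 36*5 + 27*5**2 + 27*(-1)*5)) = -1599*(-2 + 0*(36 - 180 + 27*25 - 135)) = -1599*(-2 + 0*(36 - 180 + 675 - 135)) = -1599*(-2 + 0*396) = -1599*(-2 + 0) = -1599*(-2) = 3198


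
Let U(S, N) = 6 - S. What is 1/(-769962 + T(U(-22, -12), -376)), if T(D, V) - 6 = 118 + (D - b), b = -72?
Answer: -1/769738 ≈ -1.2991e-6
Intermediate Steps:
T(D, V) = 196 + D (T(D, V) = 6 + (118 + (D - 1*(-72))) = 6 + (118 + (D + 72)) = 6 + (118 + (72 + D)) = 6 + (190 + D) = 196 + D)
1/(-769962 + T(U(-22, -12), -376)) = 1/(-769962 + (196 + (6 - 1*(-22)))) = 1/(-769962 + (196 + (6 + 22))) = 1/(-769962 + (196 + 28)) = 1/(-769962 + 224) = 1/(-769738) = -1/769738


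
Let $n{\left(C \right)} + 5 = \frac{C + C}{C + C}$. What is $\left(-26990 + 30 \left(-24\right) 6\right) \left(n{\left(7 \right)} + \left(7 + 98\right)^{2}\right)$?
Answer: $-345067510$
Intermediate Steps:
$n{\left(C \right)} = -4$ ($n{\left(C \right)} = -5 + \frac{C + C}{C + C} = -5 + \frac{2 C}{2 C} = -5 + 2 C \frac{1}{2 C} = -5 + 1 = -4$)
$\left(-26990 + 30 \left(-24\right) 6\right) \left(n{\left(7 \right)} + \left(7 + 98\right)^{2}\right) = \left(-26990 + 30 \left(-24\right) 6\right) \left(-4 + \left(7 + 98\right)^{2}\right) = \left(-26990 - 4320\right) \left(-4 + 105^{2}\right) = \left(-26990 - 4320\right) \left(-4 + 11025\right) = \left(-31310\right) 11021 = -345067510$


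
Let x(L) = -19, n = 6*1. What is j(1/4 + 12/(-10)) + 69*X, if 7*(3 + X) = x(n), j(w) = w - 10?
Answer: -56733/140 ≈ -405.24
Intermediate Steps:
j(w) = -10 + w
n = 6
X = -40/7 (X = -3 + (⅐)*(-19) = -3 - 19/7 = -40/7 ≈ -5.7143)
j(1/4 + 12/(-10)) + 69*X = (-10 + (1/4 + 12/(-10))) + 69*(-40/7) = (-10 + (1*(¼) + 12*(-⅒))) - 2760/7 = (-10 + (¼ - 6/5)) - 2760/7 = (-10 - 19/20) - 2760/7 = -219/20 - 2760/7 = -56733/140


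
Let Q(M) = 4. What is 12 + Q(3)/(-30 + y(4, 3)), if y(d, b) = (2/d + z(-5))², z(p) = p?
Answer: 452/39 ≈ 11.590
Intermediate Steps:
y(d, b) = (-5 + 2/d)² (y(d, b) = (2/d - 5)² = (-5 + 2/d)²)
12 + Q(3)/(-30 + y(4, 3)) = 12 + 4/(-30 + (2 - 5*4)²/4²) = 12 + 4/(-30 + (2 - 20)²/16) = 12 + 4/(-30 + (1/16)*(-18)²) = 12 + 4/(-30 + (1/16)*324) = 12 + 4/(-30 + 81/4) = 12 + 4/(-39/4) = 12 + 4*(-4/39) = 12 - 16/39 = 452/39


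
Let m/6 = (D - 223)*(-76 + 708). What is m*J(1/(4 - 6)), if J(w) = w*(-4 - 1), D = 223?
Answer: 0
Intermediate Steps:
J(w) = -5*w (J(w) = w*(-5) = -5*w)
m = 0 (m = 6*((223 - 223)*(-76 + 708)) = 6*(0*632) = 6*0 = 0)
m*J(1/(4 - 6)) = 0*(-5/(4 - 6)) = 0*(-5/(-2)) = 0*(-5*(-½)) = 0*(5/2) = 0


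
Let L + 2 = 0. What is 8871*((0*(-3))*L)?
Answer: 0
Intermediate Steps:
L = -2 (L = -2 + 0 = -2)
8871*((0*(-3))*L) = 8871*((0*(-3))*(-2)) = 8871*(0*(-2)) = 8871*0 = 0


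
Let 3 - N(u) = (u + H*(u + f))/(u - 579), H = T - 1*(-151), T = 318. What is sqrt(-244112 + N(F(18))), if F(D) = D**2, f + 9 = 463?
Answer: I*sqrt(15780060195)/255 ≈ 492.62*I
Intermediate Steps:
f = 454 (f = -9 + 463 = 454)
H = 469 (H = 318 - 1*(-151) = 318 + 151 = 469)
N(u) = 3 - (212926 + 470*u)/(-579 + u) (N(u) = 3 - (u + 469*(u + 454))/(u - 579) = 3 - (u + 469*(454 + u))/(-579 + u) = 3 - (u + (212926 + 469*u))/(-579 + u) = 3 - (212926 + 470*u)/(-579 + u))
sqrt(-244112 + N(F(18))) = sqrt(-244112 + (-214663 - 467*18**2)/(-579 + 18**2)) = sqrt(-244112 + (-214663 - 467*324)/(-579 + 324)) = sqrt(-244112 + (-214663 - 151308)/(-255)) = sqrt(-244112 - 1/255*(-365971)) = sqrt(-244112 + 365971/255) = sqrt(-61882589/255) = I*sqrt(15780060195)/255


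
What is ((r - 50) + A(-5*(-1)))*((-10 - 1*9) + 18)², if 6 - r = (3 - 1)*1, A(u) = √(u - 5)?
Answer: -46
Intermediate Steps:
A(u) = √(-5 + u)
r = 4 (r = 6 - (3 - 1) = 6 - 2 = 4)
((r - 50) + A(-5*(-1)))*((-10 - 1*9) + 18)² = ((4 - 50) + √(-5 - 5*(-1)))*((-10 - 1*9) + 18)² = (-46 + √(-5 + 5))*((-10 - 9) + 18)² = (-46 + √0)*(-19 + 18)² = (-46 + 0)*(-1)² = -46*1 = -46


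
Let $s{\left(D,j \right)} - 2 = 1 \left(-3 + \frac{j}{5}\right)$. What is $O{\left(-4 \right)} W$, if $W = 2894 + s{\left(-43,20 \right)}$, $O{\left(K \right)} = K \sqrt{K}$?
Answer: $- 23176 i \approx - 23176.0 i$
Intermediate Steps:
$s{\left(D,j \right)} = -1 + \frac{j}{5}$ ($s{\left(D,j \right)} = 2 + 1 \left(-3 + \frac{j}{5}\right) = 2 + \left(-3 + \frac{j}{5}\right) = -1 + \frac{j}{5}$)
$O{\left(K \right)} = K^{\frac{3}{2}}$
$W = 2897$ ($W = 2894 + \left(-1 + \frac{1}{5} \cdot 20\right) = 2894 + \left(-1 + 4\right) = 2894 + 3 = 2897$)
$O{\left(-4 \right)} W = \left(-4\right)^{\frac{3}{2}} \cdot 2897 = - 8 i 2897 = - 23176 i$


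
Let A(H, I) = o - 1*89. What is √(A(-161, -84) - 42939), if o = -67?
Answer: 13*I*√255 ≈ 207.59*I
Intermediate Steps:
A(H, I) = -156 (A(H, I) = -67 - 1*89 = -67 - 89 = -156)
√(A(-161, -84) - 42939) = √(-156 - 42939) = √(-43095) = 13*I*√255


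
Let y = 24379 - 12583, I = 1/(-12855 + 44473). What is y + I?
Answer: 372965929/31618 ≈ 11796.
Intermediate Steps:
I = 1/31618 ≈ 3.1628e-5
y = 11796
y + I = 11796 + 1/31618 = 372965929/31618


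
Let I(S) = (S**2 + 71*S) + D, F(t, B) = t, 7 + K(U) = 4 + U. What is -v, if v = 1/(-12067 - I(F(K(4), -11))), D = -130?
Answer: 1/12009 ≈ 8.3271e-5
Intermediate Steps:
K(U) = -3 + U (K(U) = -7 + (4 + U) = -3 + U)
I(S) = -130 + S**2 + 71*S (I(S) = (S**2 + 71*S) - 130 = -130 + S**2 + 71*S)
v = -1/12009 (v = 1/(-12067 - (-130 + (-3 + 4)**2 + 71*(-3 + 4))) = 1/(-12067 - (-130 + 1**2 + 71*1)) = 1/(-12067 - (-130 + 1 + 71)) = 1/(-12067 - 1*(-58)) = 1/(-12067 + 58) = 1/(-12009) = -1/12009 ≈ -8.3271e-5)
-v = -1*(-1/12009) = 1/12009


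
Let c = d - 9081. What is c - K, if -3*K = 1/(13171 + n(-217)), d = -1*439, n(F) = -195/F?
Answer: -81633104903/8574906 ≈ -9520.0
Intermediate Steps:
d = -439
c = -9520 (c = -439 - 9081 = -9520)
K = -217/8574906 (K = -1/(3*(13171 - 195/(-217))) = -1/(3*(13171 - 195*(-1/217))) = -1/(3*(13171 + 195/217)) = -1/(3*2858302/217) = -⅓*217/2858302 = -217/8574906 ≈ -2.5306e-5)
c - K = -9520 - 1*(-217/8574906) = -9520 + 217/8574906 = -81633104903/8574906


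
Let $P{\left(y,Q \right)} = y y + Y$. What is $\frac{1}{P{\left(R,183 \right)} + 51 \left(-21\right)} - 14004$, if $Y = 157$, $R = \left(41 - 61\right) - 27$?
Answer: $- \frac{18135179}{1295} \approx -14004.0$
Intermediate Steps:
$R = -47$ ($R = -20 - 27 = -47$)
$P{\left(y,Q \right)} = 157 + y^{2}$ ($P{\left(y,Q \right)} = y y + 157 = y^{2} + 157 = 157 + y^{2}$)
$\frac{1}{P{\left(R,183 \right)} + 51 \left(-21\right)} - 14004 = \frac{1}{\left(157 + \left(-47\right)^{2}\right) + 51 \left(-21\right)} - 14004 = \frac{1}{\left(157 + 2209\right) - 1071} - 14004 = \frac{1}{2366 - 1071} - 14004 = \frac{1}{1295} - 14004 = - \frac{18135179}{1295}$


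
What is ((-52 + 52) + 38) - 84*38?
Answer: -3154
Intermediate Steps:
((-52 + 52) + 38) - 84*38 = (0 + 38) - 3192 = 38 - 3192 = -3154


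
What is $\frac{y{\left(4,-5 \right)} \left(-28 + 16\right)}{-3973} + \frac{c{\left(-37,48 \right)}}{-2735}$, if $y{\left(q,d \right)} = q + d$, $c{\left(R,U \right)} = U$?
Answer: $- \frac{223524}{10866155} \approx -0.020571$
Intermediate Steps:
$y{\left(q,d \right)} = d + q$
$\frac{y{\left(4,-5 \right)} \left(-28 + 16\right)}{-3973} + \frac{c{\left(-37,48 \right)}}{-2735} = \frac{\left(-5 + 4\right) \left(-28 + 16\right)}{-3973} + \frac{48}{-2735} = \left(-1\right) \left(-12\right) \left(- \frac{1}{3973}\right) + 48 \left(- \frac{1}{2735}\right) = 12 \left(- \frac{1}{3973}\right) - \frac{48}{2735} = - \frac{12}{3973} - \frac{48}{2735} = - \frac{223524}{10866155}$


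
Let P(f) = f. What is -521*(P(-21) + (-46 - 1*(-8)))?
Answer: 30739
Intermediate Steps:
-521*(P(-21) + (-46 - 1*(-8))) = -521*(-21 + (-46 - 1*(-8))) = -521*(-21 + (-46 + 8)) = -521*(-21 - 38) = -521*(-59) = 30739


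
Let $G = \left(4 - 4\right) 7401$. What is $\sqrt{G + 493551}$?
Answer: $3 \sqrt{54839} \approx 702.53$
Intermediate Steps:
$G = 0$ ($G = \left(4 - 4\right) 7401 = 0 \cdot 7401 = 0$)
$\sqrt{G + 493551} = \sqrt{0 + 493551} = \sqrt{493551} = 3 \sqrt{54839}$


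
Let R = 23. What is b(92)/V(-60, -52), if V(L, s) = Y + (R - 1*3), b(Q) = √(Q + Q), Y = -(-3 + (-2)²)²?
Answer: 2*√46/19 ≈ 0.71393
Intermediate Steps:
Y = -1 (Y = -(-3 + 4)² = -1*1² = -1*1 = -1)
b(Q) = √2*√Q (b(Q) = √(2*Q) = √2*√Q)
V(L, s) = 19 (V(L, s) = -1 + (23 - 1*3) = -1 + (23 - 3) = -1 + 20 = 19)
b(92)/V(-60, -52) = (√2*√92)/19 = (√2*(2*√23))*(1/19) = (2*√46)*(1/19) = 2*√46/19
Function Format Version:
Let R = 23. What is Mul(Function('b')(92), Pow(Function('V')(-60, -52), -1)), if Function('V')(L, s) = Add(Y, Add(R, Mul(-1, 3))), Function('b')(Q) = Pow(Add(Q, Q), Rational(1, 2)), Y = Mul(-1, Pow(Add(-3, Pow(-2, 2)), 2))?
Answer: Mul(Rational(2, 19), Pow(46, Rational(1, 2))) ≈ 0.71393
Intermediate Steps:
Y = -1 (Y = Mul(-1, Pow(Add(-3, 4), 2)) = Mul(-1, Pow(1, 2)) = Mul(-1, 1) = -1)
Function('b')(Q) = Mul(Pow(2, Rational(1, 2)), Pow(Q, Rational(1, 2))) (Function('b')(Q) = Pow(Mul(2, Q), Rational(1, 2)) = Mul(Pow(2, Rational(1, 2)), Pow(Q, Rational(1, 2))))
Function('V')(L, s) = 19 (Function('V')(L, s) = Add(-1, Add(23, Mul(-1, 3))) = Add(-1, Add(23, -3)) = Add(-1, 20) = 19)
Mul(Function('b')(92), Pow(Function('V')(-60, -52), -1)) = Mul(Mul(Pow(2, Rational(1, 2)), Pow(92, Rational(1, 2))), Pow(19, -1)) = Mul(Mul(Pow(2, Rational(1, 2)), Mul(2, Pow(23, Rational(1, 2)))), Rational(1, 19)) = Mul(Mul(2, Pow(46, Rational(1, 2))), Rational(1, 19)) = Mul(Rational(2, 19), Pow(46, Rational(1, 2)))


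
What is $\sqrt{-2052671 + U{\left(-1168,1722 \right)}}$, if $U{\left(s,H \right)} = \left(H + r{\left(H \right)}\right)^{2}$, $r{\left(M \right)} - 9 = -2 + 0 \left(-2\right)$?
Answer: $\sqrt{936770} \approx 967.87$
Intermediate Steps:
$r{\left(M \right)} = 7$ ($r{\left(M \right)} = 9 + \left(-2 + 0 \left(-2\right)\right) = 9 + \left(-2 + 0\right) = 9 - 2 = 7$)
$U{\left(s,H \right)} = \left(7 + H\right)^{2}$ ($U{\left(s,H \right)} = \left(H + 7\right)^{2} = \left(7 + H\right)^{2}$)
$\sqrt{-2052671 + U{\left(-1168,1722 \right)}} = \sqrt{-2052671 + \left(7 + 1722\right)^{2}} = \sqrt{-2052671 + 1729^{2}} = \sqrt{-2052671 + 2989441} = \sqrt{936770}$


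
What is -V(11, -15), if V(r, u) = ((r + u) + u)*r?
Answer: 209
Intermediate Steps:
V(r, u) = r*(r + 2*u) (V(r, u) = (r + 2*u)*r = r*(r + 2*u))
-V(11, -15) = -11*(11 + 2*(-15)) = -11*(11 - 30) = -11*(-19) = -1*(-209) = 209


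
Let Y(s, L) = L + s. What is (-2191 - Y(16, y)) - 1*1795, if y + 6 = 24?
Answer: -4020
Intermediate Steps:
y = 18 (y = -6 + 24 = 18)
(-2191 - Y(16, y)) - 1*1795 = (-2191 - (18 + 16)) - 1*1795 = (-2191 - 1*34) - 1795 = (-2191 - 34) - 1795 = -2225 - 1795 = -4020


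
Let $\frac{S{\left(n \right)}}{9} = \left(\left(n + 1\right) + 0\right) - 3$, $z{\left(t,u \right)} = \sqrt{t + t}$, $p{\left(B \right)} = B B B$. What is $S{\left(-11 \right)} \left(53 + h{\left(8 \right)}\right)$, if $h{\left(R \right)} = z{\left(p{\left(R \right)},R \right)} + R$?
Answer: $-10881$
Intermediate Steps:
$p{\left(B \right)} = B^{3}$ ($p{\left(B \right)} = B^{2} B = B^{3}$)
$z{\left(t,u \right)} = \sqrt{2} \sqrt{t}$ ($z{\left(t,u \right)} = \sqrt{2 t} = \sqrt{2} \sqrt{t}$)
$h{\left(R \right)} = R + \sqrt{2} \sqrt{R^{3}}$ ($h{\left(R \right)} = \sqrt{2} \sqrt{R^{3}} + R = R + \sqrt{2} \sqrt{R^{3}}$)
$S{\left(n \right)} = -18 + 9 n$ ($S{\left(n \right)} = 9 \left(\left(\left(n + 1\right) + 0\right) - 3\right) = 9 \left(\left(\left(1 + n\right) + 0\right) - 3\right) = 9 \left(\left(1 + n\right) - 3\right) = 9 \left(-2 + n\right) = -18 + 9 n$)
$S{\left(-11 \right)} \left(53 + h{\left(8 \right)}\right) = \left(-18 + 9 \left(-11\right)\right) \left(53 + \left(8 + \sqrt{2} \sqrt{8^{3}}\right)\right) = \left(-18 - 99\right) \left(53 + \left(8 + \sqrt{2} \sqrt{512}\right)\right) = - 117 \left(53 + \left(8 + \sqrt{2} \cdot 16 \sqrt{2}\right)\right) = - 117 \left(53 + \left(8 + 32\right)\right) = - 117 \left(53 + 40\right) = \left(-117\right) 93 = -10881$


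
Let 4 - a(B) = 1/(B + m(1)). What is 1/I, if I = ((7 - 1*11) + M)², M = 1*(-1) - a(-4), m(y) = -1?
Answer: 25/2116 ≈ 0.011815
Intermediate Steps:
a(B) = 4 - 1/(-1 + B) (a(B) = 4 - 1/(B - 1) = 4 - 1/(-1 + B))
M = -26/5 (M = 1*(-1) - (-5 + 4*(-4))/(-1 - 4) = -1 - (-5 - 16)/(-5) = -1 - (-1)*(-21)/5 = -1 - 1*21/5 = -1 - 21/5 = -26/5 ≈ -5.2000)
I = 2116/25 (I = ((7 - 1*11) - 26/5)² = ((7 - 11) - 26/5)² = (-4 - 26/5)² = (-46/5)² = 2116/25 ≈ 84.640)
1/I = 1/(2116/25) = 25/2116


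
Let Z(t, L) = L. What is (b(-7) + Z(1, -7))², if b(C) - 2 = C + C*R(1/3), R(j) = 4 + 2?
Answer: 2916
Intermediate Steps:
R(j) = 6
b(C) = 2 + 7*C (b(C) = 2 + (C + C*6) = 2 + (C + 6*C) = 2 + 7*C)
(b(-7) + Z(1, -7))² = ((2 + 7*(-7)) - 7)² = ((2 - 49) - 7)² = (-47 - 7)² = (-54)² = 2916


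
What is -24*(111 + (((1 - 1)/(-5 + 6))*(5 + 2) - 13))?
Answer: -2352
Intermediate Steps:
-24*(111 + (((1 - 1)/(-5 + 6))*(5 + 2) - 13)) = -24*(111 + ((0/1)*7 - 13)) = -24*(111 + ((0*1)*7 - 13)) = -24*(111 + (0*7 - 13)) = -24*(111 + (0 - 13)) = -24*(111 - 13) = -24*98 = -2352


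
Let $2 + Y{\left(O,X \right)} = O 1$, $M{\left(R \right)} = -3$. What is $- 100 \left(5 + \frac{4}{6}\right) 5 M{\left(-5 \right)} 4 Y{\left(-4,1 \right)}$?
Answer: $-204000$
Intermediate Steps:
$Y{\left(O,X \right)} = -2 + O$ ($Y{\left(O,X \right)} = -2 + O 1 = -2 + O$)
$- 100 \left(5 + \frac{4}{6}\right) 5 M{\left(-5 \right)} 4 Y{\left(-4,1 \right)} = - 100 \left(5 + \frac{4}{6}\right) 5 \left(-3\right) 4 \left(-2 - 4\right) = - 100 \left(5 + 4 \cdot \frac{1}{6}\right) 5 \left(\left(-12\right) \left(-6\right)\right) = - 100 \left(5 + \frac{2}{3}\right) 5 \cdot 72 = - 100 \cdot \frac{17}{3} \cdot 5 \cdot 72 = \left(-100\right) \frac{85}{3} \cdot 72 = \left(- \frac{8500}{3}\right) 72 = -204000$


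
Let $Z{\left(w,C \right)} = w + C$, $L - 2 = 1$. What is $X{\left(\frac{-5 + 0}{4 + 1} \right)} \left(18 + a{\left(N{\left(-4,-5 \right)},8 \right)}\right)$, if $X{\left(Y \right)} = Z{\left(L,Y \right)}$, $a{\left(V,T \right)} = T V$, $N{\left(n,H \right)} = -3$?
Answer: $-12$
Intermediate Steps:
$L = 3$ ($L = 2 + 1 = 3$)
$Z{\left(w,C \right)} = C + w$
$X{\left(Y \right)} = 3 + Y$ ($X{\left(Y \right)} = Y + 3 = 3 + Y$)
$X{\left(\frac{-5 + 0}{4 + 1} \right)} \left(18 + a{\left(N{\left(-4,-5 \right)},8 \right)}\right) = \left(3 + \frac{-5 + 0}{4 + 1}\right) \left(18 + 8 \left(-3\right)\right) = \left(3 - \frac{5}{5}\right) \left(18 - 24\right) = \left(3 - 1\right) \left(-6\right) = 2 \left(-6\right) = -12$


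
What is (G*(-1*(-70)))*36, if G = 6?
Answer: 15120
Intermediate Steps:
(G*(-1*(-70)))*36 = (6*(-1*(-70)))*36 = (6*70)*36 = 420*36 = 15120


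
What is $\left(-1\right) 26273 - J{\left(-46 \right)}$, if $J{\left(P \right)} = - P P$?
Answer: $-24157$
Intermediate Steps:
$J{\left(P \right)} = - P^{2}$
$\left(-1\right) 26273 - J{\left(-46 \right)} = \left(-1\right) 26273 - - \left(-46\right)^{2} = -26273 - \left(-1\right) 2116 = -26273 - -2116 = -26273 + 2116 = -24157$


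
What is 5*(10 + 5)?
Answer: 75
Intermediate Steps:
5*(10 + 5) = 5*15 = 75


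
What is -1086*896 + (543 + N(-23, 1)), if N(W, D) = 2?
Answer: -972511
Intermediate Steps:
-1086*896 + (543 + N(-23, 1)) = -1086*896 + (543 + 2) = -973056 + 545 = -972511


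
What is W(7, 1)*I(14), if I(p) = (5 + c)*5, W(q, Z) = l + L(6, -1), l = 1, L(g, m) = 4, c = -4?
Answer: 25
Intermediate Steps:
W(q, Z) = 5 (W(q, Z) = 1 + 4 = 5)
I(p) = 5 (I(p) = (5 - 4)*5 = 1*5 = 5)
W(7, 1)*I(14) = 5*5 = 25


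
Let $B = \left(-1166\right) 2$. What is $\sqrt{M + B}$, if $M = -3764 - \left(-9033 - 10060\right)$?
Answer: $\sqrt{12997} \approx 114.0$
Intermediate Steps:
$M = 15329$ ($M = -3764 - -19093 = -3764 + 19093 = 15329$)
$B = -2332$
$\sqrt{M + B} = \sqrt{15329 - 2332} = \sqrt{12997}$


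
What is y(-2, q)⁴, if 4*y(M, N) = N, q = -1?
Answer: 1/256 ≈ 0.0039063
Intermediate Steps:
y(M, N) = N/4
y(-2, q)⁴ = ((¼)*(-1))⁴ = (-¼)⁴ = 1/256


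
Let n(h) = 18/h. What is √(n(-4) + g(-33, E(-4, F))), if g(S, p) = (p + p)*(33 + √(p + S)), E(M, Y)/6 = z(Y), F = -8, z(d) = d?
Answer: 3*√(-1410 - 384*I)/2 ≈ 7.6009 - 56.836*I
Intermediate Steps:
E(M, Y) = 6*Y
g(S, p) = 2*p*(33 + √(S + p)) (g(S, p) = (2*p)*(33 + √(S + p)) = 2*p*(33 + √(S + p)))
√(n(-4) + g(-33, E(-4, F))) = √(18/(-4) + 2*(6*(-8))*(33 + √(-33 + 6*(-8)))) = √(18*(-¼) + 2*(-48)*(33 + √(-33 - 48))) = √(-9/2 + 2*(-48)*(33 + √(-81))) = √(-9/2 + 2*(-48)*(33 + 9*I)) = √(-9/2 + (-3168 - 864*I)) = √(-6345/2 - 864*I)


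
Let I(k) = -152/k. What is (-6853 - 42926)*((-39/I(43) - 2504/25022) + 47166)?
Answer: -4465925583214905/1901672 ≈ -2.3484e+9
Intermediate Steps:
(-6853 - 42926)*((-39/I(43) - 2504/25022) + 47166) = (-6853 - 42926)*((-39/((-152/43)) - 2504/25022) + 47166) = -49779*((-39/((-152*1/43)) - 2504*1/25022) + 47166) = -49779*((-39/(-152/43) - 1252/12511) + 47166) = -49779*((-39*(-43/152) - 1252/12511) + 47166) = -49779*((1677/152 - 1252/12511) + 47166) = -49779*(20790643/1901672 + 47166) = -49779*89715052195/1901672 = -4465925583214905/1901672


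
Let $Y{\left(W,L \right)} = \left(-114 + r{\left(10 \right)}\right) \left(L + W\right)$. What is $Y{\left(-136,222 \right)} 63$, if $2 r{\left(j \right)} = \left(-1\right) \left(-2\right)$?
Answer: $-612234$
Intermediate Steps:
$r{\left(j \right)} = 1$ ($r{\left(j \right)} = \frac{\left(-1\right) \left(-2\right)}{2} = \frac{1}{2} \cdot 2 = 1$)
$Y{\left(W,L \right)} = - 113 L - 113 W$ ($Y{\left(W,L \right)} = \left(-114 + 1\right) \left(L + W\right) = - 113 \left(L + W\right) = - 113 L - 113 W$)
$Y{\left(-136,222 \right)} 63 = \left(\left(-113\right) 222 - -15368\right) 63 = \left(-25086 + 15368\right) 63 = \left(-9718\right) 63 = -612234$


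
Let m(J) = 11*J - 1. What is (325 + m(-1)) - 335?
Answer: -22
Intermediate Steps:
m(J) = -1 + 11*J
(325 + m(-1)) - 335 = (325 + (-1 + 11*(-1))) - 335 = (325 + (-1 - 11)) - 335 = (325 - 12) - 335 = 313 - 335 = -22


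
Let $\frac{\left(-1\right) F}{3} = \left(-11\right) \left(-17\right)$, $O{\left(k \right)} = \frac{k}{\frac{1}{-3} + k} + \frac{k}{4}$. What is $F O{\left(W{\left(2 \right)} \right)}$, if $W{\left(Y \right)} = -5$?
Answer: $\frac{2805}{16} \approx 175.31$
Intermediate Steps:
$O{\left(k \right)} = \frac{k}{4} + \frac{k}{- \frac{1}{3} + k}$ ($O{\left(k \right)} = \frac{k}{- \frac{1}{3} + k} + k \frac{1}{4} = \frac{k}{- \frac{1}{3} + k} + \frac{k}{4} = \frac{k}{4} + \frac{k}{- \frac{1}{3} + k}$)
$F = -561$ ($F = - 3 \left(\left(-11\right) \left(-17\right)\right) = \left(-3\right) 187 = -561$)
$F O{\left(W{\left(2 \right)} \right)} = - 561 \cdot \frac{1}{4} \left(-5\right) \frac{1}{-1 + 3 \left(-5\right)} \left(11 + 3 \left(-5\right)\right) = - 561 \cdot \frac{1}{4} \left(-5\right) \frac{1}{-1 - 15} \left(11 - 15\right) = - 561 \cdot \frac{1}{4} \left(-5\right) \frac{1}{-16} \left(-4\right) = - 561 \cdot \frac{1}{4} \left(-5\right) \left(- \frac{1}{16}\right) \left(-4\right) = \left(-561\right) \left(- \frac{5}{16}\right) = \frac{2805}{16}$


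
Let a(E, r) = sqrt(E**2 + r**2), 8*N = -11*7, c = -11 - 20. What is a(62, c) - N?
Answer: 77/8 + 31*sqrt(5) ≈ 78.943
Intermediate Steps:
c = -31
N = -77/8 (N = (-11*7)/8 = (1/8)*(-77) = -77/8 ≈ -9.6250)
a(62, c) - N = sqrt(62**2 + (-31)**2) - 1*(-77/8) = sqrt(3844 + 961) + 77/8 = sqrt(4805) + 77/8 = 31*sqrt(5) + 77/8 = 77/8 + 31*sqrt(5)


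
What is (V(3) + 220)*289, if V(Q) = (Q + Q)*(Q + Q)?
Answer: 73984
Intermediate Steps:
V(Q) = 4*Q² (V(Q) = (2*Q)*(2*Q) = 4*Q²)
(V(3) + 220)*289 = (4*3² + 220)*289 = (4*9 + 220)*289 = (36 + 220)*289 = 256*289 = 73984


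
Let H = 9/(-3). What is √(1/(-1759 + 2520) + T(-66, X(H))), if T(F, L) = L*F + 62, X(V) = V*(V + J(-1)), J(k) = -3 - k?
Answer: I*√537423527/761 ≈ 30.463*I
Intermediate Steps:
H = -3 (H = 9*(-⅓) = -3)
X(V) = V*(-2 + V) (X(V) = V*(V + (-3 - 1*(-1))) = V*(V + (-3 + 1)) = V*(V - 2) = V*(-2 + V))
T(F, L) = 62 + F*L (T(F, L) = F*L + 62 = 62 + F*L)
√(1/(-1759 + 2520) + T(-66, X(H))) = √(1/(-1759 + 2520) + (62 - (-198)*(-2 - 3))) = √(1/761 + (62 - (-198)*(-5))) = √(1/761 + (62 - 66*15)) = √(1/761 + (62 - 990)) = √(1/761 - 928) = √(-706207/761) = I*√537423527/761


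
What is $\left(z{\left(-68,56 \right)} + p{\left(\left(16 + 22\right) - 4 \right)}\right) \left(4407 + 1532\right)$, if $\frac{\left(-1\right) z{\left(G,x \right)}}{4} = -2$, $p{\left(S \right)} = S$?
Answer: $249438$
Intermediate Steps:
$z{\left(G,x \right)} = 8$ ($z{\left(G,x \right)} = \left(-4\right) \left(-2\right) = 8$)
$\left(z{\left(-68,56 \right)} + p{\left(\left(16 + 22\right) - 4 \right)}\right) \left(4407 + 1532\right) = \left(8 + \left(\left(16 + 22\right) - 4\right)\right) \left(4407 + 1532\right) = \left(8 + \left(38 - 4\right)\right) 5939 = \left(8 + 34\right) 5939 = 42 \cdot 5939 = 249438$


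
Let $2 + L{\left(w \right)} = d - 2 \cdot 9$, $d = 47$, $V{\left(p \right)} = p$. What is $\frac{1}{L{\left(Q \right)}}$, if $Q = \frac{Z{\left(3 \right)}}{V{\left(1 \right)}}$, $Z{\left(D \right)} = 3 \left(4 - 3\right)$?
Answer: $\frac{1}{27} \approx 0.037037$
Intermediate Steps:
$Z{\left(D \right)} = 3$ ($Z{\left(D \right)} = 3 \cdot 1 = 3$)
$Q = 3$ ($Q = 1^{-1} \cdot 3 = 1 \cdot 3 = 3$)
$L{\left(w \right)} = 27$ ($L{\left(w \right)} = -2 + \left(47 - 2 \cdot 9\right) = -2 + \left(47 - 18\right) = -2 + 29 = 27$)
$\frac{1}{L{\left(Q \right)}} = \frac{1}{27}$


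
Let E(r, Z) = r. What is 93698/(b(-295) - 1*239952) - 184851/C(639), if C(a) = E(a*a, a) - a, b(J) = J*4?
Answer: -1149617769/1365349667 ≈ -0.84200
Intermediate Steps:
b(J) = 4*J
C(a) = a² - a (C(a) = a*a - a = a² - a)
93698/(b(-295) - 1*239952) - 184851/C(639) = 93698/(4*(-295) - 1*239952) - 184851*1/(639*(-1 + 639)) = 93698/(-1180 - 239952) - 184851/(639*638) = 93698/(-241132) - 184851/407682 = 93698*(-1/241132) - 184851*1/407682 = -46849/120566 - 20539/45298 = -1149617769/1365349667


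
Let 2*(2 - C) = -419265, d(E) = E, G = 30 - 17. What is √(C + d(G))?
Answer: √838590/2 ≈ 457.87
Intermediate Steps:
G = 13
C = 419269/2 (C = 2 - ½*(-419265) = 2 + 419265/2 = 419269/2 ≈ 2.0963e+5)
√(C + d(G)) = √(419269/2 + 13) = √(419295/2) = √838590/2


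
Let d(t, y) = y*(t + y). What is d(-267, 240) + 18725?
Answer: 12245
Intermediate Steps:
d(-267, 240) + 18725 = 240*(-267 + 240) + 18725 = 240*(-27) + 18725 = -6480 + 18725 = 12245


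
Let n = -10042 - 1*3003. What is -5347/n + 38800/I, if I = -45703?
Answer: -261772059/596195635 ≈ -0.43907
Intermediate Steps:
n = -13045 (n = -10042 - 3003 = -13045)
-5347/n + 38800/I = -5347/(-13045) + 38800/(-45703) = -5347*(-1/13045) + 38800*(-1/45703) = 5347/13045 - 38800/45703 = -261772059/596195635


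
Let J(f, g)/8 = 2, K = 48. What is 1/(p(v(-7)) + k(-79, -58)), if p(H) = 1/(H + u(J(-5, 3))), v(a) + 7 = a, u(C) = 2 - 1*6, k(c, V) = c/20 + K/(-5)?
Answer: -180/2449 ≈ -0.073499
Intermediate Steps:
J(f, g) = 16 (J(f, g) = 8*2 = 16)
k(c, V) = -48/5 + c/20 (k(c, V) = c/20 + 48/(-5) = c*(1/20) + 48*(-⅕) = c/20 - 48/5 = -48/5 + c/20)
u(C) = -4 (u(C) = 2 - 6 = -4)
v(a) = -7 + a
p(H) = 1/(-4 + H) (p(H) = 1/(H - 4) = 1/(-4 + H))
1/(p(v(-7)) + k(-79, -58)) = 1/(1/(-4 + (-7 - 7)) + (-48/5 + (1/20)*(-79))) = 1/(1/(-4 - 14) + (-48/5 - 79/20)) = 1/(1/(-18) - 271/20) = 1/(-1/18 - 271/20) = 1/(-2449/180) = -180/2449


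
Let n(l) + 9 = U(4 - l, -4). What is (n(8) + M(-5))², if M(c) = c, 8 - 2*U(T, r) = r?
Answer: 64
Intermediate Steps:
U(T, r) = 4 - r/2
n(l) = -3 (n(l) = -9 + (4 - ½*(-4)) = -9 + (4 + 2) = -9 + 6 = -3)
(n(8) + M(-5))² = (-3 - 5)² = (-8)² = 64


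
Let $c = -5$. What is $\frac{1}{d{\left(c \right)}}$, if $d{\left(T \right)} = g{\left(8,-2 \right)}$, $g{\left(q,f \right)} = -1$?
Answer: $-1$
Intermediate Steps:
$d{\left(T \right)} = -1$
$\frac{1}{d{\left(c \right)}} = \frac{1}{-1} = -1$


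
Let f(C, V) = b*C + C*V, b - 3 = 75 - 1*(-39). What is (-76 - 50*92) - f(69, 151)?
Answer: -23168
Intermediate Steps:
b = 117 (b = 3 + (75 - 1*(-39)) = 3 + (75 + 39) = 3 + 114 = 117)
f(C, V) = 117*C + C*V
(-76 - 50*92) - f(69, 151) = (-76 - 50*92) - 69*(117 + 151) = (-76 - 4600) - 69*268 = -4676 - 1*18492 = -4676 - 18492 = -23168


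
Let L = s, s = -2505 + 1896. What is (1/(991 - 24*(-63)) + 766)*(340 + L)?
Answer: -515753431/2503 ≈ -2.0605e+5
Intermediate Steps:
s = -609
L = -609
(1/(991 - 24*(-63)) + 766)*(340 + L) = (1/(991 - 24*(-63)) + 766)*(340 - 609) = (1/(991 + 1512) + 766)*(-269) = (1/2503 + 766)*(-269) = (1917299/2503)*(-269) = -515753431/2503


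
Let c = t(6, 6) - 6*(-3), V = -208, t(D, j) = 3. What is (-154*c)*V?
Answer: 672672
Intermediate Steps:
c = 21 (c = 3 - 6*(-3) = 3 + 18 = 21)
(-154*c)*V = -154*21*(-208) = -3234*(-208) = 672672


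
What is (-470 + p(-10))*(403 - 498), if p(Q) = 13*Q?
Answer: 57000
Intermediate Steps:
(-470 + p(-10))*(403 - 498) = (-470 + 13*(-10))*(403 - 498) = (-470 - 130)*(-95) = -600*(-95) = 57000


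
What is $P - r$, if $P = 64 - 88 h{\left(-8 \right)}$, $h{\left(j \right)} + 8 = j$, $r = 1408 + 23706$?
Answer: $-23642$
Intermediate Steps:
$r = 25114$
$h{\left(j \right)} = -8 + j$
$P = 1472$ ($P = 64 - 88 \left(-8 - 8\right) = 64 - -1408 = 64 + 1408 = 1472$)
$P - r = 1472 - 25114 = -23642$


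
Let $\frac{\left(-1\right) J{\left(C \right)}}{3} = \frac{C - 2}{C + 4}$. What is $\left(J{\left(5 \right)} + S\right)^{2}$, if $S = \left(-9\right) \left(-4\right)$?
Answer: $1225$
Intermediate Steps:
$J{\left(C \right)} = - \frac{3 \left(-2 + C\right)}{4 + C}$ ($J{\left(C \right)} = - 3 \frac{C - 2}{C + 4} = - 3 \frac{-2 + C}{4 + C} = - \frac{3 \left(-2 + C\right)}{4 + C}$)
$S = 36$
$\left(J{\left(5 \right)} + S\right)^{2} = \left(\frac{3 \left(2 - 5\right)}{4 + 5} + 36\right)^{2} = \left(\frac{3 \left(2 - 5\right)}{9} + 36\right)^{2} = \left(3 \cdot \frac{1}{9} \left(-3\right) + 36\right)^{2} = \left(-1 + 36\right)^{2} = 35^{2} = 1225$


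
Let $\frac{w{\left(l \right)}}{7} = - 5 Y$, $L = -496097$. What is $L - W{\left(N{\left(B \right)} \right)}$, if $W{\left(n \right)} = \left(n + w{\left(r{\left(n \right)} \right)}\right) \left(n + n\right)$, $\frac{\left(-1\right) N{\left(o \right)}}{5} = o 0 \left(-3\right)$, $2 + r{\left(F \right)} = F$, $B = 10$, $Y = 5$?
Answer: $-496097$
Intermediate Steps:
$r{\left(F \right)} = -2 + F$
$N{\left(o \right)} = 0$ ($N{\left(o \right)} = - 5 o 0 \left(-3\right) = - 5 \cdot 0 \left(-3\right) = \left(-5\right) 0 = 0$)
$w{\left(l \right)} = -175$ ($w{\left(l \right)} = 7 \left(\left(-5\right) 5\right) = 7 \left(-25\right) = -175$)
$W{\left(n \right)} = 2 n \left(-175 + n\right)$ ($W{\left(n \right)} = \left(n - 175\right) \left(n + n\right) = \left(-175 + n\right) 2 n = 2 n \left(-175 + n\right)$)
$L - W{\left(N{\left(B \right)} \right)} = -496097 - 2 \cdot 0 \left(-175 + 0\right) = -496097 - 2 \cdot 0 \left(-175\right) = -496097 - 0 = -496097 + 0 = -496097$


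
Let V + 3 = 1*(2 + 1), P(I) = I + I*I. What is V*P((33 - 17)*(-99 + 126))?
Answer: 0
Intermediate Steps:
P(I) = I + I²
V = 0 (V = -3 + 1*(2 + 1) = -3 + 1*3 = -3 + 3 = 0)
V*P((33 - 17)*(-99 + 126)) = 0*(((33 - 17)*(-99 + 126))*(1 + (33 - 17)*(-99 + 126))) = 0*((16*27)*(1 + 16*27)) = 0*(432*(1 + 432)) = 0*(432*433) = 0*187056 = 0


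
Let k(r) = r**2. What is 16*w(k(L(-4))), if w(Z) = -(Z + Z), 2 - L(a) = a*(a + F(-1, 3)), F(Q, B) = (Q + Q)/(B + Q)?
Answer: -10368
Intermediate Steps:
F(Q, B) = 2*Q/(B + Q) (F(Q, B) = (2*Q)/(B + Q) = 2*Q/(B + Q))
L(a) = 2 - a*(-1 + a) (L(a) = 2 - a*(a + 2*(-1)/(3 - 1)) = 2 - a*(a + 2*(-1)/2) = 2 - a*(a + 2*(-1)*(1/2)) = 2 - a*(a - 1) = 2 - a*(-1 + a))
w(Z) = -2*Z
16*w(k(L(-4))) = 16*(-2*(2 - 4 - 1*(-4)**2)**2) = 16*(-2*(2 - 4 - 1*16)**2) = 16*(-2*(2 - 4 - 16)**2) = 16*(-2*(-18)**2) = 16*(-2*324) = 16*(-648) = -10368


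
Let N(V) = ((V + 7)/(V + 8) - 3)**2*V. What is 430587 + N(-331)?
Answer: 44785006848/104329 ≈ 4.2927e+5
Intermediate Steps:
N(V) = V*(-3 + (7 + V)/(8 + V))**2 (N(V) = ((7 + V)/(8 + V) - 3)**2*V = (-3 + (7 + V)/(8 + V))**2*V = V*(-3 + (7 + V)/(8 + V))**2)
430587 + N(-331) = 430587 - 331*(17 + 2*(-331))**2/(8 - 331)**2 = 430587 - 331*(17 - 662)**2/(-323)**2 = 430587 - 331*1/104329*(-645)**2 = 430587 - 331*1/104329*416025 = 430587 - 137704275/104329 = 44785006848/104329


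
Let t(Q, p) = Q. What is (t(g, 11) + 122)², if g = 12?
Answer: 17956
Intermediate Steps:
(t(g, 11) + 122)² = (12 + 122)² = 134² = 17956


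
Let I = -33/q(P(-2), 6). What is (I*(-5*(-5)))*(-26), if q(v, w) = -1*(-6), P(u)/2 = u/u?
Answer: 3575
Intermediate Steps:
P(u) = 2 (P(u) = 2*(u/u) = 2*1 = 2)
q(v, w) = 6
I = -11/2 (I = -33/6 = -33*1/6 = -11/2 ≈ -5.5000)
(I*(-5*(-5)))*(-26) = -(-55)*(-5)/2*(-26) = -11/2*25*(-26) = -275/2*(-26) = 3575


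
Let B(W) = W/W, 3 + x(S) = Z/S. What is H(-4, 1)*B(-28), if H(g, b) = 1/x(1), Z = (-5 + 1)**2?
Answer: 1/13 ≈ 0.076923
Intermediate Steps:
Z = 16 (Z = (-4)**2 = 16)
x(S) = -3 + 16/S
H(g, b) = 1/13 (H(g, b) = 1/(-3 + 16/1) = 1/(-3 + 16*1) = 1/(-3 + 16) = 1/13)
B(W) = 1
H(-4, 1)*B(-28) = (1/13)*1 = 1/13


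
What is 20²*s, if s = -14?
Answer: -5600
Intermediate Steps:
20²*s = 20²*(-14) = 400*(-14) = -5600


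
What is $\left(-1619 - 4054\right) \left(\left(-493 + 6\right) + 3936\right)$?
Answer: $-19566177$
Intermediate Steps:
$\left(-1619 - 4054\right) \left(\left(-493 + 6\right) + 3936\right) = - 5673 \left(-487 + 3936\right) = \left(-5673\right) 3449 = -19566177$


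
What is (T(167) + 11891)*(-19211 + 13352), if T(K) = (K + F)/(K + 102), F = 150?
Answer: -18742917564/269 ≈ -6.9676e+7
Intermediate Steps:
T(K) = (150 + K)/(102 + K) (T(K) = (K + 150)/(K + 102) = (150 + K)/(102 + K))
(T(167) + 11891)*(-19211 + 13352) = ((150 + 167)/(102 + 167) + 11891)*(-19211 + 13352) = (317/269 + 11891)*(-5859) = (3198996/269)*(-5859) = -18742917564/269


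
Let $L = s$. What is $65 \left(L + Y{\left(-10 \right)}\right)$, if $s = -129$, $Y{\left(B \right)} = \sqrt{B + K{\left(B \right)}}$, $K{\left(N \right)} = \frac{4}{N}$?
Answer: $-8385 + 26 i \sqrt{65} \approx -8385.0 + 209.62 i$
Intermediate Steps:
$Y{\left(B \right)} = \sqrt{B + \frac{4}{B}}$
$L = -129$
$65 \left(L + Y{\left(-10 \right)}\right) = 65 \left(-129 + \sqrt{-10 + \frac{4}{-10}}\right) = 65 \left(-129 + \sqrt{-10 + 4 \left(- \frac{1}{10}\right)}\right) = 65 \left(-129 + \sqrt{-10 - \frac{2}{5}}\right) = 65 \left(-129 + \sqrt{- \frac{52}{5}}\right) = 65 \left(-129 + \frac{2 i \sqrt{65}}{5}\right) = -8385 + 26 i \sqrt{65}$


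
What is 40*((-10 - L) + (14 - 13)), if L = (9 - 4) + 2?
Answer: -640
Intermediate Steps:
L = 7 (L = 5 + 2 = 7)
40*((-10 - L) + (14 - 13)) = 40*((-10 - 1*7) + (14 - 13)) = 40*((-10 - 7) + 1) = 40*(-17 + 1) = 40*(-16) = -640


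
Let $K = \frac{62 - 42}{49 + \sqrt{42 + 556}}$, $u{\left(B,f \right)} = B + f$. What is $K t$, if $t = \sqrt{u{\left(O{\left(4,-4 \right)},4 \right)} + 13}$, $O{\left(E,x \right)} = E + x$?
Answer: $\frac{20 \sqrt{17} \left(49 - \sqrt{598}\right)}{1803} \approx 1.1226$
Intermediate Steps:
$K = \frac{20}{49 + \sqrt{598}} \approx 0.27228$
$t = \sqrt{17}$ ($t = \sqrt{\left(\left(4 - 4\right) + 4\right) + 13} = \sqrt{\left(0 + 4\right) + 13} = \sqrt{4 + 13} = \sqrt{17} \approx 4.1231$)
$K t = \left(\frac{980}{1803} - \frac{20 \sqrt{598}}{1803}\right) \sqrt{17} = \sqrt{17} \left(\frac{980}{1803} - \frac{20 \sqrt{598}}{1803}\right)$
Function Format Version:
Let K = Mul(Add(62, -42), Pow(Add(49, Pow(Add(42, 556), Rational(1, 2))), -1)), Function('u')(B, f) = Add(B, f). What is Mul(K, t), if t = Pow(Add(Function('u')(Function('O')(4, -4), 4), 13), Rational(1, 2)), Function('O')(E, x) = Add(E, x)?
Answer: Mul(Rational(20, 1803), Pow(17, Rational(1, 2)), Add(49, Mul(-1, Pow(598, Rational(1, 2))))) ≈ 1.1226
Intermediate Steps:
K = Mul(20, Pow(Add(49, Pow(598, Rational(1, 2))), -1)) ≈ 0.27228
t = Pow(17, Rational(1, 2)) (t = Pow(Add(Add(Add(4, -4), 4), 13), Rational(1, 2)) = Pow(Add(Add(0, 4), 13), Rational(1, 2)) = Pow(Add(4, 13), Rational(1, 2)) = Pow(17, Rational(1, 2)) ≈ 4.1231)
Mul(K, t) = Mul(Add(Rational(980, 1803), Mul(Rational(-20, 1803), Pow(598, Rational(1, 2)))), Pow(17, Rational(1, 2))) = Mul(Pow(17, Rational(1, 2)), Add(Rational(980, 1803), Mul(Rational(-20, 1803), Pow(598, Rational(1, 2)))))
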